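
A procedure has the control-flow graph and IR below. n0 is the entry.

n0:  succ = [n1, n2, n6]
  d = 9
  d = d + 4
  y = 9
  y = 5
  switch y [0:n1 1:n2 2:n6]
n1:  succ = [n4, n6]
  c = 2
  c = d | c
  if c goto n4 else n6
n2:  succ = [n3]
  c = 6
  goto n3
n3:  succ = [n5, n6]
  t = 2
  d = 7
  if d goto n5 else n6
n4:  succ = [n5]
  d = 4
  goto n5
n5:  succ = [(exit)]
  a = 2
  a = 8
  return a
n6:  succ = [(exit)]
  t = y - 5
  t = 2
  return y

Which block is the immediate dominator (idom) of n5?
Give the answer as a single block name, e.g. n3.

Answer: n0

Working:
idom tree: n1←n0 n2←n0 n3←n2 n4←n1 n5←n0 n6←n0
Dom∩ at merges:
  n5: preds {n3,n4}: {n0,n2,n3} ∩ {n0,n1,n4} = {n0}; idom=n0
  n6: preds {n0,n1,n3}: {n0} ∩ {n0,n1} ∩ {n0,n2,n3} = {n0}; idom=n0

idom(n5) = n0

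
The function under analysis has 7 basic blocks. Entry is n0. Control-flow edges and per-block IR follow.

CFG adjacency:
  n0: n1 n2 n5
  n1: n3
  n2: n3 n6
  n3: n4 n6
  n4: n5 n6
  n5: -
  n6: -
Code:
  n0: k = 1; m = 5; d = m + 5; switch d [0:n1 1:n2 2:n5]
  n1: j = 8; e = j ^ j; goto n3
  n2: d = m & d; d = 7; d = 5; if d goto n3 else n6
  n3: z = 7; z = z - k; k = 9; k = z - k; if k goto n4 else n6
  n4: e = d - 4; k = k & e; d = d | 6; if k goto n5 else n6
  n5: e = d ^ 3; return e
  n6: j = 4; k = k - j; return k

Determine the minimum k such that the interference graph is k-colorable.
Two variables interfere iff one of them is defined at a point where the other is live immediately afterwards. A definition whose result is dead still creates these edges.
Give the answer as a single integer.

Answer: 3

Analysis:
Per-block:
  n0 def {d,k,m} use ∅
  n1 def {e,j} use ∅
  n2 def {d} use {d,m}
  n3 def {k,z} use {k}
  n4 def {d,e,k} use {d,k}
  n5 def {e} use {d}
  n6 def {j,k} use {k}

Live sets:
  live n0: ∅→{d,k,m}
  live n1: {d,k}→{d,k}
  live n2: {d,k,m}→{d,k}
  live n3: {d,k}→{d,k}
  live n4: {d,k}→{d,k}
  live n5: {d}→∅
  live n6: {k}→∅

Conflict graph:
  d: {e,j,k,m,z}
  e: {d,k}
  j: {d,k}
  k: {d,e,j,m,z}
  m: {d,k}
  z: {d,k}

Chromatic number:
  clique {d,e,k} ⇒ need ≥ 3
  assign d→r0 e→r2 j→r2 k→r1 m→r2 z→r2 — no edge inside a register ⇒ χ ≤ 3
  χ = 3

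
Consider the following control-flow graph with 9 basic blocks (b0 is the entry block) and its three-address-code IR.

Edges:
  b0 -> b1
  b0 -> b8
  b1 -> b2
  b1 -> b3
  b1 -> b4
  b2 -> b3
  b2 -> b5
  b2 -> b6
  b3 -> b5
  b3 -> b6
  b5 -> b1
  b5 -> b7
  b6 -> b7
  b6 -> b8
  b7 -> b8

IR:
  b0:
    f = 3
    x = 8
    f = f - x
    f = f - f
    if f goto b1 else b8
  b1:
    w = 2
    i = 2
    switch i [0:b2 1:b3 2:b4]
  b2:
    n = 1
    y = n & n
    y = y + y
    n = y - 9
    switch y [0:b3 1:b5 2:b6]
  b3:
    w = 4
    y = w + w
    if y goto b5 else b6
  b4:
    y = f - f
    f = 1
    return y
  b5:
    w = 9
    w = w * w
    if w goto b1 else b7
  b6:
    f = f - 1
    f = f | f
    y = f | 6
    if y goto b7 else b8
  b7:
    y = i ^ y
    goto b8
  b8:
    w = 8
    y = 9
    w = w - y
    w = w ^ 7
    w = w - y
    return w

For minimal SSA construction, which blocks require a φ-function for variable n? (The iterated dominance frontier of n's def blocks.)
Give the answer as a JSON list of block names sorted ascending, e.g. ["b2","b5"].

Answer: ["b1", "b3", "b5", "b6", "b7", "b8"]

Derivation:
idom tree: b1←b0 b2←b1 b3←b1 b4←b1 b5←b1 b6←b1 b7←b1 b8←b0
Join-block Dom:
  b1: preds {b0,b5}: {b0} ∩ {b0,b1,b5} = {b0}; idom=b0
  b3: preds {b1,b2}: {b0,b1} ∩ {b0,b1,b2} = {b0,b1}; idom=b1
  b5: preds {b2,b3}: {b0,b1,b2} ∩ {b0,b1,b3} = {b0,b1}; idom=b1
  b6: preds {b2,b3}: {b0,b1,b2} ∩ {b0,b1,b3} = {b0,b1}; idom=b1
  b7: preds {b5,b6}: {b0,b1,b5} ∩ {b0,b1,b6} = {b0,b1}; idom=b1
  b8: preds {b0,b6,b7}: {b0} ∩ {b0,b1,b6} ∩ {b0,b1,b7} = {b0}; idom=b0

DF derivation:
  join b1 pred b0: · stop@b0
  join b1 pred b5: b5→b1 stop@b0
  join b3 pred b1: · stop@b1
  join b3 pred b2: b2 stop@b1
  join b5 pred b2: b2 stop@b1
  join b5 pred b3: b3 stop@b1
  join b6 pred b2: b2 stop@b1
  join b6 pred b3: b3 stop@b1
  join b7 pred b5: b5 stop@b1
  join b7 pred b6: b6 stop@b1
  join b8 pred b0: · stop@b0
  join b8 pred b6: b6→b1 stop@b0
  join b8 pred b7: b7→b1 stop@b0
  b0 → ∅
  b1 → {b1,b8}
  b2 → {b3,b5,b6}
  b3 → {b5,b6}
  b4 → ∅
  b5 → {b1,b7}
  b6 → {b7,b8}
  b7 → {b8}
  b8 → ∅

φ for n: defs {b2}
  DF⁺ = {b1,b3,b5,b6,b7,b8}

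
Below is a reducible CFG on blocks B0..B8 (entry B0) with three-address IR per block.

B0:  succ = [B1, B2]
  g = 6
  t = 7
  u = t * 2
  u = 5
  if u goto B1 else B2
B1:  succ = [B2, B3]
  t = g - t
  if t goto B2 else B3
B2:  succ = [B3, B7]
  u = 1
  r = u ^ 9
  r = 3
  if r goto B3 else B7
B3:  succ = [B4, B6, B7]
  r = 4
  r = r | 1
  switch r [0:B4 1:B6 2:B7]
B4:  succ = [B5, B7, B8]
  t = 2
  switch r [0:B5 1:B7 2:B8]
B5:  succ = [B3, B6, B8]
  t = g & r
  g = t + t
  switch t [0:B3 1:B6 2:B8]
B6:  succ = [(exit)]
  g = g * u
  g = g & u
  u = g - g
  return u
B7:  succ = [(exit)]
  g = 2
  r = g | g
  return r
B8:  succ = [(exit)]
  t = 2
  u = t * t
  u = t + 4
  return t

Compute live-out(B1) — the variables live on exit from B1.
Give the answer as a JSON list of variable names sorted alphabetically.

def/use:
  B0: {g,t,u} / ∅
  B1: {t} / {g,t}
  B2: {r,u} / ∅
  B3: {r} / ∅
  B4: {t} / {r}
  B5: {g,t} / {g,r}
  B6: {g,u} / {g,u}
  B7: {g,r} / ∅
  B8: {t,u} / ∅

Live sets:
  B0 li=∅ lo={g,t,u}
  B1 li={g,t,u} lo={g,u}
  B2 li={g} lo={g,u}
  B3 li={g,u} lo={g,r,u}
  B4 li={g,r,u} lo={g,r,u}
  B5 li={g,r,u} lo={g,u}
  B6 li={g,u} lo=∅
  B7 li=∅ lo=∅
  B8 li=∅ lo=∅

live-out(B1) = ["g", "u"]

Answer: ["g", "u"]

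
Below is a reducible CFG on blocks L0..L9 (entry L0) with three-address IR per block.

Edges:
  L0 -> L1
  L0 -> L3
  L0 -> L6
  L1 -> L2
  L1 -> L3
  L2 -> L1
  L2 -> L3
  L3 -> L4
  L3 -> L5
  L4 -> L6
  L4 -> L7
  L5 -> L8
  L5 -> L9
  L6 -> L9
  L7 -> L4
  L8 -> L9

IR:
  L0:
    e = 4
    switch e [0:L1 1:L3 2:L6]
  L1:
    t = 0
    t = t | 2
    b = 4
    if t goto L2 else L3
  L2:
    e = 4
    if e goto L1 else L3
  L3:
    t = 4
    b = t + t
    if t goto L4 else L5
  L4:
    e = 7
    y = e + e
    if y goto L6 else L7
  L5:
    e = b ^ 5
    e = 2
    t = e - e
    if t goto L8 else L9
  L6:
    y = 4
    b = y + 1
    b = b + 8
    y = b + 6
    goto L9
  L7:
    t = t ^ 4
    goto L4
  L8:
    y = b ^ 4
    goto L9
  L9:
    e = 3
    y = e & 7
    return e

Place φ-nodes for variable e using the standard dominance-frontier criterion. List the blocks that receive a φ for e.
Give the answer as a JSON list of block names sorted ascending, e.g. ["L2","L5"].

Answer: ["L1", "L3", "L4", "L6", "L9"]

Analysis:
idom tree: L1←L0 L2←L1 L3←L0 L4←L3 L5←L3 L6←L0 L7←L4 L8←L5 L9←L0
Dom at joins:
  L1: preds {L0,L2}: {L0} ∩ {L0,L1,L2} = {L0}; idom=L0
  L3: preds {L0,L1,L2}: {L0} ∩ {L0,L1} ∩ {L0,L1,L2} = {L0}; idom=L0
  L4: preds {L3,L7}: {L0,L3} ∩ {L0,L3,L4,L7} = {L0,L3}; idom=L3
  L6: preds {L0,L4}: {L0} ∩ {L0,L3,L4} = {L0}; idom=L0
  L9: preds {L5,L6,L8}: {L0,L3,L5} ∩ {L0,L6} ∩ {L0,L3,L5,L8} = {L0}; idom=L0

DF walk-up:
  L1←L0: walk · to L0
  L1←L2: walk L2→L1 to L0
  L3←L0: walk · to L0
  L3←L1: walk L1 to L0
  L3←L2: walk L2→L1 to L0
  L4←L3: walk · to L3
  L4←L7: walk L7→L4 to L3
  L6←L0: walk · to L0
  L6←L4: walk L4→L3 to L0
  L9←L5: walk L5→L3 to L0
  L9←L6: walk L6 to L0
  L9←L8: walk L8→L5→L3 to L0
  DF(L0)=∅
  DF(L1)={L1,L3}
  DF(L2)={L1,L3}
  DF(L3)={L6,L9}
  DF(L4)={L4,L6}
  DF(L5)={L9}
  DF(L6)={L9}
  DF(L7)={L4}
  DF(L8)={L9}
  DF(L9)=∅

φ for e: defs {L0,L2,L4,L5,L9}
  DF⁺ = {L1,L3,L4,L6,L9}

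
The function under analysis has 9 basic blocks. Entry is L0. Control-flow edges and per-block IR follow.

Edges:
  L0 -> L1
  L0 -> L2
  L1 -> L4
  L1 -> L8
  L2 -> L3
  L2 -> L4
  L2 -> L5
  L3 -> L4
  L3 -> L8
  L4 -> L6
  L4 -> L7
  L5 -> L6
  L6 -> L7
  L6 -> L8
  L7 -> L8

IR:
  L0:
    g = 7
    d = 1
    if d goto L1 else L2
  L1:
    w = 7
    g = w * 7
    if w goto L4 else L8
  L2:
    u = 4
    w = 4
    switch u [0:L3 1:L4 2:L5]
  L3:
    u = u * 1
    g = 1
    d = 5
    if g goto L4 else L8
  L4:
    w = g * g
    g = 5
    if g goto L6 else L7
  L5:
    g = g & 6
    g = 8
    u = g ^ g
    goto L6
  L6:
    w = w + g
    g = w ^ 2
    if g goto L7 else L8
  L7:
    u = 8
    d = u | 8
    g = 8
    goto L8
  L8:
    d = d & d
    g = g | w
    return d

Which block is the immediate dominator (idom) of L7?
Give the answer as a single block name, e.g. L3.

Answer: L0

Working:
idom tree: L1←L0 L2←L0 L3←L2 L4←L0 L5←L2 L6←L0 L7←L0 L8←L0
Dom at joins:
  L4: preds {L1,L2,L3}: {L0,L1} ∩ {L0,L2} ∩ {L0,L2,L3} = {L0}; idom=L0
  L6: preds {L4,L5}: {L0,L4} ∩ {L0,L2,L5} = {L0}; idom=L0
  L7: preds {L4,L6}: {L0,L4} ∩ {L0,L6} = {L0}; idom=L0
  L8: preds {L1,L3,L6,L7}: {L0,L1} ∩ {L0,L2,L3} ∩ {L0,L6} ∩ {L0,L7} = {L0}; idom=L0

idom(L7) = L0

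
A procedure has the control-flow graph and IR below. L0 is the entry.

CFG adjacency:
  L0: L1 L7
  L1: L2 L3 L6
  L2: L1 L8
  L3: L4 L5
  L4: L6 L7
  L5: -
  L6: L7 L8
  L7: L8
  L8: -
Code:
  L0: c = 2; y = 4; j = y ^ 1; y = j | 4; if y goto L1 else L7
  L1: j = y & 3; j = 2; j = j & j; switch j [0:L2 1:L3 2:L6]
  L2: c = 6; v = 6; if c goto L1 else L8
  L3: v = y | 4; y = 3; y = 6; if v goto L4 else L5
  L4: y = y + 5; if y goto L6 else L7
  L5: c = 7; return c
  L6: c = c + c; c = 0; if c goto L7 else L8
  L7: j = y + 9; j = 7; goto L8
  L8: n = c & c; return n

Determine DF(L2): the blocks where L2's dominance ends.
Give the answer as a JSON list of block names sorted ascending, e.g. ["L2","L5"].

Answer: ["L1", "L8"]

Working:
idom tree: L1←L0 L2←L1 L3←L1 L4←L3 L5←L3 L6←L1 L7←L0 L8←L0
Dom at joins:
  L1: preds {L0,L2}: {L0} ∩ {L0,L1,L2} = {L0}; idom=L0
  L6: preds {L1,L4}: {L0,L1} ∩ {L0,L1,L3,L4} = {L0,L1}; idom=L1
  L7: preds {L0,L4,L6}: {L0} ∩ {L0,L1,L3,L4} ∩ {L0,L1,L6} = {L0}; idom=L0
  L8: preds {L2,L6,L7}: {L0,L1,L2} ∩ {L0,L1,L6} ∩ {L0,L7} = {L0}; idom=L0

Frontier:
  join L1 pred L0: · stop@L0
  join L1 pred L2: L2→L1 stop@L0
  join L6 pred L1: · stop@L1
  join L6 pred L4: L4→L3 stop@L1
  join L7 pred L0: · stop@L0
  join L7 pred L4: L4→L3→L1 stop@L0
  join L7 pred L6: L6→L1 stop@L0
  join L8 pred L2: L2→L1 stop@L0
  join L8 pred L6: L6→L1 stop@L0
  join L8 pred L7: L7 stop@L0
  DF(L0)=∅
  DF(L1)={L1,L7,L8}
  DF(L2)={L1,L8}
  DF(L3)={L6,L7}
  DF(L4)={L6,L7}
  DF(L5)=∅
  DF(L6)={L7,L8}
  DF(L7)={L8}
  DF(L8)=∅

DF(L2) = ["L1", "L8"]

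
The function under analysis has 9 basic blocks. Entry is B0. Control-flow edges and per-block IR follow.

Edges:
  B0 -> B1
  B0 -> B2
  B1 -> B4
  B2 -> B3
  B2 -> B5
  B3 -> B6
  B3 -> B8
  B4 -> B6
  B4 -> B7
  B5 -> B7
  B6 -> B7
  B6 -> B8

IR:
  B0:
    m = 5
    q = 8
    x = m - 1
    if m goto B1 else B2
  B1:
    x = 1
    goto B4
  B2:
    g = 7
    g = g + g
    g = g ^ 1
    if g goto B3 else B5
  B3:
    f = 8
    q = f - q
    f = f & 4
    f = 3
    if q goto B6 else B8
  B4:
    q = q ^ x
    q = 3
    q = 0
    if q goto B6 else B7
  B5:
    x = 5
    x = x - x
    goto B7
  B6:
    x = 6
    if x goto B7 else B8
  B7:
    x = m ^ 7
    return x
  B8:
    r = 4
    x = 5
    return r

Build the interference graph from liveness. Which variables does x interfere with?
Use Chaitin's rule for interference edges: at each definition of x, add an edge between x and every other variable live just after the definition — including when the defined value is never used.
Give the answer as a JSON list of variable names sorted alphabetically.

Answer: ["m", "q", "r"]

Derivation:
Per-block:
  B0: {m,q,x} / ∅
  B1: {x} / ∅
  B2: {g} / ∅
  B3: {f,q} / {q}
  B4: {q} / {q,x}
  B5: {x} / ∅
  B6: {x} / ∅
  B7: {x} / {m}
  B8: {r,x} / ∅

Live sets:
  B0 li=∅ lo={m,q}
  B1 li={m,q} lo={m,q,x}
  B2 li={m,q} lo={m,q}
  B3 li={m,q} lo={m}
  B4 li={m,q,x} lo={m}
  B5 li={m} lo={m}
  B6 li={m} lo={m}
  B7 li={m} lo=∅
  B8 li=∅ lo=∅

Conflict graph:
  f↔{m,q}
  g↔{m,q}
  m↔{f,g,q,x}
  q↔{f,g,m,x}
  r↔{x}
  x↔{m,q,r}

N(x) = ["m", "q", "r"]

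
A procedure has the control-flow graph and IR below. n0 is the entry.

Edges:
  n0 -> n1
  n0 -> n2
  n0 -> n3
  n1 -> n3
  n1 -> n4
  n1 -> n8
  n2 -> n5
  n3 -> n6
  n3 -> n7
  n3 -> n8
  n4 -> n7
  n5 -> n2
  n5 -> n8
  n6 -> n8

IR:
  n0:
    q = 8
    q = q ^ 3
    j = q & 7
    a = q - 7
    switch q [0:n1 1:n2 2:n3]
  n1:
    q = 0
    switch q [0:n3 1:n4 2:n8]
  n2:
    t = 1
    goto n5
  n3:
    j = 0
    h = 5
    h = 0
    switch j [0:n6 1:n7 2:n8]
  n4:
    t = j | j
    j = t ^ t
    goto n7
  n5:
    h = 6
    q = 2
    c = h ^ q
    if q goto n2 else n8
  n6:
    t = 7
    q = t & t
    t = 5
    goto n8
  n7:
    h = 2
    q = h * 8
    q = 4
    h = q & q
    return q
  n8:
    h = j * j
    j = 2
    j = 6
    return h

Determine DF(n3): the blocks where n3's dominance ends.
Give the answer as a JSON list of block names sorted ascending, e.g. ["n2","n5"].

Answer: ["n7", "n8"]

Analysis:
idom tree: n1←n0 n2←n0 n3←n0 n4←n1 n5←n2 n6←n3 n7←n0 n8←n0
Dom∩ at merges:
  n2: preds {n0,n5}: {n0} ∩ {n0,n2,n5} = {n0}; idom=n0
  n3: preds {n0,n1}: {n0} ∩ {n0,n1} = {n0}; idom=n0
  n7: preds {n3,n4}: {n0,n3} ∩ {n0,n1,n4} = {n0}; idom=n0
  n8: preds {n1,n3,n5,n6}: {n0,n1} ∩ {n0,n3} ∩ {n0,n2,n5} ∩ {n0,n3,n6} = {n0}; idom=n0

DF derivation:
  n2←n0: walk · to n0
  n2←n5: walk n5→n2 to n0
  n3←n0: walk · to n0
  n3←n1: walk n1 to n0
  n7←n3: walk n3 to n0
  n7←n4: walk n4→n1 to n0
  n8←n1: walk n1 to n0
  n8←n3: walk n3 to n0
  n8←n5: walk n5→n2 to n0
  n8←n6: walk n6→n3 to n0
  n0: DF=∅
  n1: DF={n3,n7,n8}
  n2: DF={n2,n8}
  n3: DF={n7,n8}
  n4: DF={n7}
  n5: DF={n2,n8}
  n6: DF={n8}
  n7: DF=∅
  n8: DF=∅

DF(n3) = ["n7", "n8"]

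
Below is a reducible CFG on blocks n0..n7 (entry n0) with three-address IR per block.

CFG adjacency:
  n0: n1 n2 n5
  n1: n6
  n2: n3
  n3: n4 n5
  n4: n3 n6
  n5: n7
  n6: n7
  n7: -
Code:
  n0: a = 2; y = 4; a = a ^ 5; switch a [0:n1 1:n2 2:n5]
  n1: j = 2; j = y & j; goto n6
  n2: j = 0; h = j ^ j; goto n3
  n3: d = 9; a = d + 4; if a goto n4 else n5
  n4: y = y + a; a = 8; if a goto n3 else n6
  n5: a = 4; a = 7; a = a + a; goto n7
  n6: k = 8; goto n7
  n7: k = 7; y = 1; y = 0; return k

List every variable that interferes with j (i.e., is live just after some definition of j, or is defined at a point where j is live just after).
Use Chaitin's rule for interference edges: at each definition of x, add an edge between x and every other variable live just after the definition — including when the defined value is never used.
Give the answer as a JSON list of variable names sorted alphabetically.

Answer: ["y"]

Working:
Per-block:
  n0: {a,y} / ∅
  n1: {j} / {y}
  n2: {h,j} / ∅
  n3: {a,d} / ∅
  n4: {a,y} / {a,y}
  n5: {a} / ∅
  n6: {k} / ∅
  n7: {k,y} / ∅

Backward fixpoint:
  n0 li=∅ lo={y}
  n1 li={y} lo=∅
  n2 li={y} lo={y}
  n3 li={y} lo={a,y}
  n4 li={a,y} lo={y}
  n5 li=∅ lo=∅
  n6 li=∅ lo=∅
  n7 li=∅ lo=∅

Interference:
  a: {y}
  d: {y}
  h: {y}
  j: {y}
  k: {y}
  y: {a,d,h,j,k}

N(j) = ["y"]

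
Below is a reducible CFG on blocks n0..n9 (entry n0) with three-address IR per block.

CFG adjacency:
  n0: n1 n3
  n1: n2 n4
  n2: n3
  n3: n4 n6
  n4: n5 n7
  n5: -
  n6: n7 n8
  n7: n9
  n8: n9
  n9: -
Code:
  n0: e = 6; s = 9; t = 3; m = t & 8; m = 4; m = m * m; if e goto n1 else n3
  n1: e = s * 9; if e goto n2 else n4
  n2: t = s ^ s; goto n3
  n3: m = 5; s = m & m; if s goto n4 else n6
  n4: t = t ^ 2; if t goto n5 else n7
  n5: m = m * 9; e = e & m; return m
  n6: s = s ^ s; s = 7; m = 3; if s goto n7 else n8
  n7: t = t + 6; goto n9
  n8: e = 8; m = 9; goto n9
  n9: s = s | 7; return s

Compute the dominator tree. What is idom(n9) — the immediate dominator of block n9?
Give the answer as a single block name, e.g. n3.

Answer: n0

Working:
idom tree: n1←n0 n2←n1 n3←n0 n4←n0 n5←n4 n6←n3 n7←n0 n8←n6 n9←n0
Dom at joins:
  n3: preds {n0,n2}: {n0} ∩ {n0,n1,n2} = {n0}; idom=n0
  n4: preds {n1,n3}: {n0,n1} ∩ {n0,n3} = {n0}; idom=n0
  n7: preds {n4,n6}: {n0,n4} ∩ {n0,n3,n6} = {n0}; idom=n0
  n9: preds {n7,n8}: {n0,n7} ∩ {n0,n3,n6,n8} = {n0}; idom=n0

idom(n9) = n0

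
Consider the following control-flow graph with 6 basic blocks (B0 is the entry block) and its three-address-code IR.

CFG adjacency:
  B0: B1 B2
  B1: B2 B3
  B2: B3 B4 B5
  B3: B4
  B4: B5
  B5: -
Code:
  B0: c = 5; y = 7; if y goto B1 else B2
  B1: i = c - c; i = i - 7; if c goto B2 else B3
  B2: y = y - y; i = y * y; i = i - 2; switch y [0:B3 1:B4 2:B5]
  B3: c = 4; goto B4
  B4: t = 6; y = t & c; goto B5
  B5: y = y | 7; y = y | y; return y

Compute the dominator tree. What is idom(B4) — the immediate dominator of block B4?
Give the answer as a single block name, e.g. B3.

idom tree: B1←B0 B2←B0 B3←B0 B4←B0 B5←B0
Join-block Dom:
  B2: preds {B0,B1}: {B0} ∩ {B0,B1} = {B0}; idom=B0
  B3: preds {B1,B2}: {B0,B1} ∩ {B0,B2} = {B0}; idom=B0
  B4: preds {B2,B3}: {B0,B2} ∩ {B0,B3} = {B0}; idom=B0
  B5: preds {B2,B4}: {B0,B2} ∩ {B0,B4} = {B0}; idom=B0

idom(B4) = B0

Answer: B0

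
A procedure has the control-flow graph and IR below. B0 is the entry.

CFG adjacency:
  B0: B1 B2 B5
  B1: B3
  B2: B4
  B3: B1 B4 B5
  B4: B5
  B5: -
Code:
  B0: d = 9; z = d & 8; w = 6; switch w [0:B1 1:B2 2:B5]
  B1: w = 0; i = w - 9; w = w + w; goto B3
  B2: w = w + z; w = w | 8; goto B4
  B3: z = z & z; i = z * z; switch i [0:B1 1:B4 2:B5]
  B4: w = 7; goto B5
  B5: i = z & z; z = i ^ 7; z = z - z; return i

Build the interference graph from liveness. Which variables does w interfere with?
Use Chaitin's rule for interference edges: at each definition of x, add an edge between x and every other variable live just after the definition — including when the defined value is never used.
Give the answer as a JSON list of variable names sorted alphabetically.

def/use:
  B0: def={d,w,z} ue=∅
  B1: def={i,w} ue=∅
  B2: def={w} ue={w,z}
  B3: def={i,z} ue={z}
  B4: def={w} ue=∅
  B5: def={i,z} ue={z}

Live sets:
  B0 li=∅ lo={w,z}
  B1 li={z} lo={z}
  B2 li={w,z} lo={z}
  B3 li={z} lo={z}
  B4 li={z} lo={z}
  B5 li={z} lo=∅

Conflict graph:
  d — ∅
  i — {w,z}
  w — {i,z}
  z — {i,w}

N(w) = ["i", "z"]

Answer: ["i", "z"]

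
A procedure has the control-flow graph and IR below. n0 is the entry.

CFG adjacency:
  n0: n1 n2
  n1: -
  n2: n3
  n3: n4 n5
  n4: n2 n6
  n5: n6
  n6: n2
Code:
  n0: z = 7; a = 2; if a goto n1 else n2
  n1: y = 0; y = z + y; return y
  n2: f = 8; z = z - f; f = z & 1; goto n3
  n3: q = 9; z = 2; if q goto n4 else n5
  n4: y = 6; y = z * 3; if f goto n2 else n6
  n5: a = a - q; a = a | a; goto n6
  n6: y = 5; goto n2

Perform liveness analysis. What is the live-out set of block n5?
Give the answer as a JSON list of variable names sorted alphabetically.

Answer: ["a", "z"]

Analysis:
Block summaries:
  n0 def {a,z} use ∅
  n1 def {y} use {z}
  n2 def {f,z} use {z}
  n3 def {q,z} use ∅
  n4 def {y} use {f,z}
  n5 def {a} use {a,q}
  n6 def {y} use ∅

Liveness:
  live n0: ∅→{a,z}
  live n1: {z}→∅
  live n2: {a,z}→{a,f}
  live n3: {a,f}→{a,f,q,z}
  live n4: {a,f,z}→{a,z}
  live n5: {a,q,z}→{a,z}
  live n6: {a,z}→{a,z}

live-out(n5) = ["a", "z"]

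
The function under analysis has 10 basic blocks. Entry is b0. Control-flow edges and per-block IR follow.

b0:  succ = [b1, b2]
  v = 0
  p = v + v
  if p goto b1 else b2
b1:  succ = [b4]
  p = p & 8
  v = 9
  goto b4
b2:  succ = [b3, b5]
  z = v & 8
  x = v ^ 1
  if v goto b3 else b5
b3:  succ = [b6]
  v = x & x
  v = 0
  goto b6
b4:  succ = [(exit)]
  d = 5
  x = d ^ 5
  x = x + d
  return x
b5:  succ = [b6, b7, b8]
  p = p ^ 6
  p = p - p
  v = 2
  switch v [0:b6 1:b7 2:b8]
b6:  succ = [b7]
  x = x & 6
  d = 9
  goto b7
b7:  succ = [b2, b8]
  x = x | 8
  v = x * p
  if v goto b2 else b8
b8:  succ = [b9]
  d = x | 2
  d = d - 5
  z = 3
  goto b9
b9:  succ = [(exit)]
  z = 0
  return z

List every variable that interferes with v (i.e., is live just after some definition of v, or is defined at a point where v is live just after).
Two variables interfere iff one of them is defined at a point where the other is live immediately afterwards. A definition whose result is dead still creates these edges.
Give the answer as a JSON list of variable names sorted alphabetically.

Answer: ["p", "x", "z"]

Working:
def/use:
  b0 def {p,v} use ∅
  b1 def {p,v} use {p}
  b2 def {x,z} use {v}
  b3 def {v} use {x}
  b4 def {d,x} use ∅
  b5 def {p,v} use {p}
  b6 def {d,x} use {x}
  b7 def {v,x} use {p,x}
  b8 def {d,z} use {x}
  b9 def {z} use ∅

Backward fixpoint:
  live b0: ∅→{p,v}
  live b1: {p}→∅
  live b2: {p,v}→{p,x}
  live b3: {p,x}→{p,x}
  live b4: ∅→∅
  live b5: {p,x}→{p,x}
  live b6: {p,x}→{p,x}
  live b7: {p,x}→{p,v,x}
  live b8: {x}→∅
  live b9: ∅→∅

Conflict graph:
  d — {p,x}
  p — {d,v,x,z}
  v — {p,x,z}
  x — {d,p,v}
  z — {p,v}

N(v) = ["p", "x", "z"]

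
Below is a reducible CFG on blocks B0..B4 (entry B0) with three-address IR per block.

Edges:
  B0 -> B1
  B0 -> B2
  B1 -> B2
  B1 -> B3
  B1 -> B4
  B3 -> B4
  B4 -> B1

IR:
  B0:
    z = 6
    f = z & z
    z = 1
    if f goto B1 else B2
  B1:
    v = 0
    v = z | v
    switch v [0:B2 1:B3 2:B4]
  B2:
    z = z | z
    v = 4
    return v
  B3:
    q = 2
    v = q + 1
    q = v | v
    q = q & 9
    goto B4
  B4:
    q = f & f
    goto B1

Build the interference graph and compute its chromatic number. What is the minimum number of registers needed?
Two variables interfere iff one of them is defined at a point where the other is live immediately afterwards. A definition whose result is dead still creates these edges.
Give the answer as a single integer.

Answer: 3

Working:
Per-block:
  B0: {f,z} / ∅
  B1: {v} / {z}
  B2: {v,z} / {z}
  B3: {q,v} / ∅
  B4: {q} / {f}

Live sets:
  live B0: ∅→{f,z}
  live B1: {f,z}→{f,z}
  live B2: {z}→∅
  live B3: {f,z}→{f,z}
  live B4: {f,z}→{f,z}

Interference:
  f↔{q,v,z}
  q↔{f,z}
  v↔{f,z}
  z↔{f,q,v}

Colouring:
  clique {f,q,z} ⇒ need ≥ 3
  3-colouring: r0={f}  r1={z}  r2={q,v}
  χ = 3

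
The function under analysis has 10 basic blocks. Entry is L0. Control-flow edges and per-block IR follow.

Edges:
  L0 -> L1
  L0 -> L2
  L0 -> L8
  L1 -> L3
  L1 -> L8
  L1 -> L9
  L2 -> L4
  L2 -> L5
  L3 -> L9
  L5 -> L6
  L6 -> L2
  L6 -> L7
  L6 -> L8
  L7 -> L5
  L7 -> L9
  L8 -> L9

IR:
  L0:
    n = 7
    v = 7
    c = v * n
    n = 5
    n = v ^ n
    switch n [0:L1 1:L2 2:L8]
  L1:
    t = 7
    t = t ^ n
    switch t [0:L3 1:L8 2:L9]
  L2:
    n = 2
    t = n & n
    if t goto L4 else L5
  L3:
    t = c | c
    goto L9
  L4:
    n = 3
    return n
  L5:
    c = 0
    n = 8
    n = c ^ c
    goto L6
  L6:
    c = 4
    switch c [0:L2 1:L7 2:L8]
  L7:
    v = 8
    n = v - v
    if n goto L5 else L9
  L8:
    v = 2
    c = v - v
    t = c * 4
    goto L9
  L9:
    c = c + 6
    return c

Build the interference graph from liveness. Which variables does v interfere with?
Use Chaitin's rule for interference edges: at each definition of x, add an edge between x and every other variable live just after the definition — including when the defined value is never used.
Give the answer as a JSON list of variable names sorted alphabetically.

Answer: ["c", "n"]

Analysis:
def/use:
  L0: def={c,n,v} ue=∅
  L1: def={t} ue={n}
  L2: def={n,t} ue=∅
  L3: def={t} ue={c}
  L4: def={n} ue=∅
  L5: def={c,n} ue=∅
  L6: def={c} ue=∅
  L7: def={n,v} ue=∅
  L8: def={c,t,v} ue=∅
  L9: def={c} ue={c}

Backward fixpoint:
  live L0: ∅→{c,n}
  live L1: {c,n}→{c}
  live L2: ∅→∅
  live L3: {c}→{c}
  live L4: ∅→∅
  live L5: ∅→∅
  live L6: ∅→{c}
  live L7: {c}→{c}
  live L8: ∅→{c}
  live L9: {c}→∅

Interference:
  c — {n,t,v}
  n — {c,t,v}
  t — {c,n}
  v — {c,n}

N(v) = ["c", "n"]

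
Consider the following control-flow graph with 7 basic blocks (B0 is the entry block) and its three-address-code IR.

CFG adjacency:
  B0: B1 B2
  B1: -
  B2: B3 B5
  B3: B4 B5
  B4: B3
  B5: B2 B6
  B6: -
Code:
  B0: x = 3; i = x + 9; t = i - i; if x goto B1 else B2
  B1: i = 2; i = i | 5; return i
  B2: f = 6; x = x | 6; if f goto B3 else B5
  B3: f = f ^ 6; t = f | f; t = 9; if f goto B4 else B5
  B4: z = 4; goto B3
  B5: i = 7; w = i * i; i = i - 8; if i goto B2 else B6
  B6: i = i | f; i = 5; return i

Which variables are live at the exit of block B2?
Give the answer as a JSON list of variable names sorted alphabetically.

Block summaries:
  B0: def={i,t,x} ue=∅
  B1: def={i} ue=∅
  B2: def={f,x} ue={x}
  B3: def={f,t} ue={f}
  B4: def={z} ue=∅
  B5: def={i,w} ue=∅
  B6: def={i} ue={f,i}

Liveness:
  B0: in=∅ out={x}
  B1: in=∅ out=∅
  B2: in={x} out={f,x}
  B3: in={f,x} out={f,x}
  B4: in={f,x} out={f,x}
  B5: in={f,x} out={f,i,x}
  B6: in={f,i} out=∅

live-out(B2) = ["f", "x"]

Answer: ["f", "x"]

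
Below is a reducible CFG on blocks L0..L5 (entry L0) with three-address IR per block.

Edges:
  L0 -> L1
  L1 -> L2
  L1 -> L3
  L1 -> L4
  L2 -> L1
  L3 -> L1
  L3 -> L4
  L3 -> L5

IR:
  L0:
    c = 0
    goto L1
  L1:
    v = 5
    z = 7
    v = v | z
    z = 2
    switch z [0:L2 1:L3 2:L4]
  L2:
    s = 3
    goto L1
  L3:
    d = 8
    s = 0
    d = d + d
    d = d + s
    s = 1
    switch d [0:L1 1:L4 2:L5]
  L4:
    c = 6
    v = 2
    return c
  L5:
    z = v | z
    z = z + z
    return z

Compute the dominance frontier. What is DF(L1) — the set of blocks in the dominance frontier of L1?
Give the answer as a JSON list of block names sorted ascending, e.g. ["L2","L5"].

idom tree: L1←L0 L2←L1 L3←L1 L4←L1 L5←L3
Dom at joins:
  L1: preds {L0,L2,L3}: {L0} ∩ {L0,L1,L2} ∩ {L0,L1,L3} = {L0}; idom=L0
  L4: preds {L1,L3}: {L0,L1} ∩ {L0,L1,L3} = {L0,L1}; idom=L1

DF derivation:
  join L1 pred L0: · stop@L0
  join L1 pred L2: L2→L1 stop@L0
  join L1 pred L3: L3→L1 stop@L0
  join L4 pred L1: · stop@L1
  join L4 pred L3: L3 stop@L1
  DF(L0)=∅
  DF(L1)={L1}
  DF(L2)={L1}
  DF(L3)={L1,L4}
  DF(L4)=∅
  DF(L5)=∅

DF(L1) = ["L1"]

Answer: ["L1"]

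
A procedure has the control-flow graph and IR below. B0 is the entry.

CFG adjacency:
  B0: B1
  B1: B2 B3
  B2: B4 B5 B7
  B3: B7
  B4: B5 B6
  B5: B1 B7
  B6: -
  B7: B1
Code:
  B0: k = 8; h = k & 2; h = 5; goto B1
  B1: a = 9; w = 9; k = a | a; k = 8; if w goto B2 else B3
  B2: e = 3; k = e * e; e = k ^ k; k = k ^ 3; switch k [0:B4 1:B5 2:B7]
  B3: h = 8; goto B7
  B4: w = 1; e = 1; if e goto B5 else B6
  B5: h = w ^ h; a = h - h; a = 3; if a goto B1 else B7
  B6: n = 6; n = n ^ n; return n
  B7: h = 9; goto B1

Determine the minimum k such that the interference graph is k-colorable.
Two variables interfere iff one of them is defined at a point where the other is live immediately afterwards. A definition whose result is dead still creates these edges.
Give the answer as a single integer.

Answer: 4

Analysis:
Block summaries:
  B0: def={h,k} ue=∅
  B1: def={a,k,w} ue=∅
  B2: def={e,k} ue=∅
  B3: def={h} ue=∅
  B4: def={e,w} ue=∅
  B5: def={a,h} ue={h,w}
  B6: def={n} ue=∅
  B7: def={h} ue=∅

Liveness:
  B0 li=∅ lo={h}
  B1 li={h} lo={h,w}
  B2 li={h,w} lo={h,w}
  B3 li=∅ lo=∅
  B4 li={h} lo={h,w}
  B5 li={h,w} lo={h}
  B6 li=∅ lo=∅
  B7 li=∅ lo={h}

Conflict graph:
  a: {h,w}
  e: {h,k,w}
  h: {a,e,k,w}
  k: {e,h,w}
  n: ∅
  w: {a,e,h,k}

Chromatic number:
  lower bound: {e,h,k,w} mutually conflict ⇒ χ ≥ 4
  assign a→r2 e→r2 h→r0 k→r3 n→r0 w→r1 — no edge inside a register ⇒ χ ≤ 4
  χ = 4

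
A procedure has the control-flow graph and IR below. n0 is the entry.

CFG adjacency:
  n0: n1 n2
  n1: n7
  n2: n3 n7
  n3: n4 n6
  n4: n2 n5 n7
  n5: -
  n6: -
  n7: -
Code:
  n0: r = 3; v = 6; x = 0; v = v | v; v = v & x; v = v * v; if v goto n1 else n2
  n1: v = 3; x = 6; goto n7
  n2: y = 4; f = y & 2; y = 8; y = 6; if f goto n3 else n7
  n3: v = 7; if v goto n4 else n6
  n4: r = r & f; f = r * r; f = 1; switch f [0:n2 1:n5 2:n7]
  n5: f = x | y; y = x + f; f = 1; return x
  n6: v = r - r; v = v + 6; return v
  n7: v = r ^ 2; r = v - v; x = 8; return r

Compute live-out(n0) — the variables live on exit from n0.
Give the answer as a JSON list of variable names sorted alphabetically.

Per-block:
  n0: {r,v,x} / ∅
  n1: {v,x} / ∅
  n2: {f,y} / ∅
  n3: {v} / ∅
  n4: {f,r} / {f,r}
  n5: {f,y} / {x,y}
  n6: {v} / {r}
  n7: {r,v,x} / {r}

Live sets:
  n0 li=∅ lo={r,x}
  n1 li={r} lo={r}
  n2 li={r,x} lo={f,r,x,y}
  n3 li={f,r,x,y} lo={f,r,x,y}
  n4 li={f,r,x,y} lo={r,x,y}
  n5 li={x,y} lo=∅
  n6 li={r} lo=∅
  n7 li={r} lo=∅

live-out(n0) = ["r", "x"]

Answer: ["r", "x"]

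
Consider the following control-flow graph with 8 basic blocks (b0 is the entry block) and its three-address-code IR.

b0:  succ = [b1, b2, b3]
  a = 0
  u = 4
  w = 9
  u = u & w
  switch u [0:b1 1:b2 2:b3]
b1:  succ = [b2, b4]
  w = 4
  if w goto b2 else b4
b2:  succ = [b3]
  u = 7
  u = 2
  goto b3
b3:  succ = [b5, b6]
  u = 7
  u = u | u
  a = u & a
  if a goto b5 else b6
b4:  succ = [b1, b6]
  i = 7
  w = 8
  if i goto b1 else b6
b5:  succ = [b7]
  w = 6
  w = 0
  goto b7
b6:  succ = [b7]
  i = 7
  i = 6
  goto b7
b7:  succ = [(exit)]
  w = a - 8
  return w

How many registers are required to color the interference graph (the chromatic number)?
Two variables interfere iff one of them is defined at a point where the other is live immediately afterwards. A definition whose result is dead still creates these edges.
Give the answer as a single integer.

def/use:
  b0: {a,u,w} / ∅
  b1: {w} / ∅
  b2: {u} / ∅
  b3: {a,u} / {a}
  b4: {i,w} / ∅
  b5: {w} / ∅
  b6: {i} / ∅
  b7: {w} / {a}

Liveness:
  live b0: ∅→{a}
  live b1: {a}→{a}
  live b2: {a}→{a}
  live b3: {a}→{a}
  live b4: {a}→{a}
  live b5: {a}→{a}
  live b6: {a}→{a}
  live b7: {a}→∅

Interfere edges:
  a — {i,u,w}
  i — {a,w}
  u — {a,w}
  w — {a,i,u}

Chromatic number:
  lower bound: {a,i,w} mutually conflict ⇒ χ ≥ 3
  3-colouring: R0={a}  R1={w}  R2={i,u}
  χ = 3

Answer: 3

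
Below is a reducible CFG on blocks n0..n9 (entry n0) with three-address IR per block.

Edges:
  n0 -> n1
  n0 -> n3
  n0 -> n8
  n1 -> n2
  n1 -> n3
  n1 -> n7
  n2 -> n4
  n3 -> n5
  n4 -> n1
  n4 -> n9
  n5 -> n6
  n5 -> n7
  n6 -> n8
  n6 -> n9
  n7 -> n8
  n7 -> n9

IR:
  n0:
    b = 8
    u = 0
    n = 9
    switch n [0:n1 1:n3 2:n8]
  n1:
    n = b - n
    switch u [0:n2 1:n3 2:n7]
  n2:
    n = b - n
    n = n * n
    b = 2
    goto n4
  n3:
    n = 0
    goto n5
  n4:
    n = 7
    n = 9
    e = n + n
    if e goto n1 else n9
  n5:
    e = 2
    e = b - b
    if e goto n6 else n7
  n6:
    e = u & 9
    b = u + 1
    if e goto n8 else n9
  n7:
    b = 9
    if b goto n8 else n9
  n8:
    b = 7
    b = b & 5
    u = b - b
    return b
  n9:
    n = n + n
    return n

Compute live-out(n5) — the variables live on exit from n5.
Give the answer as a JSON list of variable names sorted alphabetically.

Per-block:
  n0: def={b,n,u} ue=∅
  n1: def={n} ue={b,n,u}
  n2: def={b,n} ue={b,n}
  n3: def={n} ue=∅
  n4: def={e,n} ue=∅
  n5: def={e} ue={b}
  n6: def={b,e} ue={u}
  n7: def={b} ue=∅
  n8: def={b,u} ue=∅
  n9: def={n} ue={n}

Backward fixpoint:
  n0: in=∅ out={b,n,u}
  n1: in={b,n,u} out={b,n,u}
  n2: in={b,n,u} out={b,u}
  n3: in={b,u} out={b,n,u}
  n4: in={b,u} out={b,n,u}
  n5: in={b,n,u} out={n,u}
  n6: in={n,u} out={n}
  n7: in={n} out={n}
  n8: in=∅ out=∅
  n9: in={n} out=∅

live-out(n5) = ["n", "u"]

Answer: ["n", "u"]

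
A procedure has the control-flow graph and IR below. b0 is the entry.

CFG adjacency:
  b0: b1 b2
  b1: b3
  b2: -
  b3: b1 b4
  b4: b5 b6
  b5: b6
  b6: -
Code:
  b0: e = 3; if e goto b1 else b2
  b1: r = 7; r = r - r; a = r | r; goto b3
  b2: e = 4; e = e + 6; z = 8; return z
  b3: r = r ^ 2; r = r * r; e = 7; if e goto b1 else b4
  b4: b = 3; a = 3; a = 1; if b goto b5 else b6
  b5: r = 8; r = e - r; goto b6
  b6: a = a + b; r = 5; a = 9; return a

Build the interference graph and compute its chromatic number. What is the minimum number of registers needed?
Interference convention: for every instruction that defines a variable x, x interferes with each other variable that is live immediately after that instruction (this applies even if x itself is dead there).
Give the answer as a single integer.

Answer: 4

Working:
def/use:
  b0: def={e} ue=∅
  b1: def={a,r} ue=∅
  b2: def={e,z} ue=∅
  b3: def={e,r} ue={r}
  b4: def={a,b} ue=∅
  b5: def={r} ue={e}
  b6: def={a,r} ue={a,b}

Live sets:
  b0 li=∅ lo=∅
  b1 li=∅ lo={r}
  b2 li=∅ lo=∅
  b3 li={r} lo={e}
  b4 li={e} lo={a,b,e}
  b5 li={a,b,e} lo={a,b}
  b6 li={a,b} lo=∅

Interfere edges:
  a↔{b,e,r}
  b↔{a,e,r}
  e↔{a,b,r}
  r↔{a,b,e}
  z↔∅

Colouring:
  {a,b,e,r} pairwise interfere (4-clique) ⇒ χ ≥ 4
  assign a→r0 b→r1 e→r2 r→r3 z→r0 — no edge inside a register ⇒ χ ≤ 4
  χ = 4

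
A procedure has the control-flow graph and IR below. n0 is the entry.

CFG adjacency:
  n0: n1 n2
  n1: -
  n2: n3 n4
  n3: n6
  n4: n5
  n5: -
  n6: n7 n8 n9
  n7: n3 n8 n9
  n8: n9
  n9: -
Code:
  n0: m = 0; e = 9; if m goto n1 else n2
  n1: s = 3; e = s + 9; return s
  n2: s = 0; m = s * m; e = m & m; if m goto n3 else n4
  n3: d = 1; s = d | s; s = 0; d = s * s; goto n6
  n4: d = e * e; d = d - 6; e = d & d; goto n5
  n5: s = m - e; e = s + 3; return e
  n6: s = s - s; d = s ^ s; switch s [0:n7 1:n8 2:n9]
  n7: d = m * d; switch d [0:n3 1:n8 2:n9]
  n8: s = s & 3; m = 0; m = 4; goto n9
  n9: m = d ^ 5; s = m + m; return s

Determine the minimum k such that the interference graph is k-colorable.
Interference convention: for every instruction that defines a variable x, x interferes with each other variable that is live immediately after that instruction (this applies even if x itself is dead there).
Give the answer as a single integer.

Answer: 3

Working:
Block summaries:
  n0: {e,m} / ∅
  n1: {e,s} / ∅
  n2: {e,m,s} / {m}
  n3: {d,s} / {s}
  n4: {d,e} / {e}
  n5: {e,s} / {e,m}
  n6: {d,s} / {s}
  n7: {d} / {d,m}
  n8: {m,s} / {s}
  n9: {m,s} / {d}

Live sets:
  n0: in=∅ out={m}
  n1: in=∅ out=∅
  n2: in={m} out={e,m,s}
  n3: in={m,s} out={m,s}
  n4: in={e,m} out={e,m}
  n5: in={e,m} out=∅
  n6: in={m,s} out={d,m,s}
  n7: in={d,m,s} out={d,m,s}
  n8: in={d,s} out={d}
  n9: in={d} out=∅

Interfere edges:
  d↔{m,s}
  e↔{m,s}
  m↔{d,e,s}
  s↔{d,e,m}

Registers:
  lower bound: {d,m,s} mutually conflict ⇒ χ ≥ 3
  3-colouring: R0={m}  R1={s}  R2={d,e}
  χ = 3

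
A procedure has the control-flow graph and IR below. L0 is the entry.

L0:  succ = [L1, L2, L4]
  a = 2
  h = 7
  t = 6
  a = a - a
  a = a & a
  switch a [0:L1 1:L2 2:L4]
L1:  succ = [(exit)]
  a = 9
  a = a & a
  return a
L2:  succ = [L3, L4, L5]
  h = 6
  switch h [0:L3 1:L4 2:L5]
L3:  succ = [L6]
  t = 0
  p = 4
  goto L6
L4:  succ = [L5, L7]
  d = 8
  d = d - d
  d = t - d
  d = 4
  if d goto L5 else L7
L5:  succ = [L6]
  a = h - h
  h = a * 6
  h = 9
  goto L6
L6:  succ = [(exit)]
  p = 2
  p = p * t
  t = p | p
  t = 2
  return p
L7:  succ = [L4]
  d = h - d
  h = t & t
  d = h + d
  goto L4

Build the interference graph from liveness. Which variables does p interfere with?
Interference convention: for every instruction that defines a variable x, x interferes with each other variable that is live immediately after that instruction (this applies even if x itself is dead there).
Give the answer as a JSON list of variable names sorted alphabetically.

Block summaries:
  L0: def={a,h,t} ue=∅
  L1: def={a} ue=∅
  L2: def={h} ue=∅
  L3: def={p,t} ue=∅
  L4: def={d} ue={t}
  L5: def={a,h} ue={h}
  L6: def={p,t} ue={t}
  L7: def={d,h} ue={d,h,t}

Backward fixpoint:
  L0 li=∅ lo={h,t}
  L1 li=∅ lo=∅
  L2 li={t} lo={h,t}
  L3 li=∅ lo={t}
  L4 li={h,t} lo={d,h,t}
  L5 li={h,t} lo={t}
  L6 li={t} lo=∅
  L7 li={d,h,t} lo={h,t}

Interference:
  a↔{h,t}
  d↔{h,t}
  h↔{a,d,t}
  p↔{t}
  t↔{a,d,h,p}

N(p) = ["t"]

Answer: ["t"]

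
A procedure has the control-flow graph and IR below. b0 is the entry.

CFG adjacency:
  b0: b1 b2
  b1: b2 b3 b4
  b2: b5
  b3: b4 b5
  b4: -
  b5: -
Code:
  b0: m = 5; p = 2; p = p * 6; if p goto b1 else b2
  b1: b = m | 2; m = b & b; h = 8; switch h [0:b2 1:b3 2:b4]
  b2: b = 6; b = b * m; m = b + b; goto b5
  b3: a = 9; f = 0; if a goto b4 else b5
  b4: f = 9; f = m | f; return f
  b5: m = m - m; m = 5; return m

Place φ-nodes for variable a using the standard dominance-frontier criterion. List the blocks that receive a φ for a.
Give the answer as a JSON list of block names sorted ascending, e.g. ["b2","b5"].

Answer: ["b4", "b5"]

Analysis:
idom tree: b1←b0 b2←b0 b3←b1 b4←b1 b5←b0
Dom at joins:
  b2: preds {b0,b1}: {b0} ∩ {b0,b1} = {b0}; idom=b0
  b4: preds {b1,b3}: {b0,b1} ∩ {b0,b1,b3} = {b0,b1}; idom=b1
  b5: preds {b2,b3}: {b0,b2} ∩ {b0,b1,b3} = {b0}; idom=b0

Frontier:
  join b2 pred b0: · stop@b0
  join b2 pred b1: b1 stop@b0
  join b4 pred b1: · stop@b1
  join b4 pred b3: b3 stop@b1
  join b5 pred b2: b2 stop@b0
  join b5 pred b3: b3→b1 stop@b0
  DF(b0)=∅
  DF(b1)={b2,b5}
  DF(b2)={b5}
  DF(b3)={b4,b5}
  DF(b4)=∅
  DF(b5)=∅

φ for a: defs {b3}
  DF⁺ = {b4,b5}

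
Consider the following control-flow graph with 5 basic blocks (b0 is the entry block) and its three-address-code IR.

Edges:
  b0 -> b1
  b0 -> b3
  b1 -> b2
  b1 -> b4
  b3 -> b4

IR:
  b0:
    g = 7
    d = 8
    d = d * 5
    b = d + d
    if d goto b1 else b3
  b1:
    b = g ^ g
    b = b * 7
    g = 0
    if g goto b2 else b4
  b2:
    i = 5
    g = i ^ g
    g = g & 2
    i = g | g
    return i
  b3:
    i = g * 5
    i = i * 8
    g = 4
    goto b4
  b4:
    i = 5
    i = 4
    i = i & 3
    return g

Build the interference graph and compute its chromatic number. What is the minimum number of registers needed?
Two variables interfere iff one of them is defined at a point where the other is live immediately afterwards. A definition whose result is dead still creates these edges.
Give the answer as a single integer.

Answer: 3

Analysis:
Per-block:
  b0 def {b,d,g} use ∅
  b1 def {b,g} use {g}
  b2 def {g,i} use {g}
  b3 def {g,i} use {g}
  b4 def {i} use {g}

Backward fixpoint:
  live b0: ∅→{g}
  live b1: {g}→{g}
  live b2: {g}→∅
  live b3: {g}→{g}
  live b4: {g}→∅

Interference:
  b — {d,g}
  d — {b,g}
  g — {b,d,i}
  i — {g}

Chromatic number:
  {b,d,g} pairwise interfere (3-clique) ⇒ χ ≥ 3
  3-colouring: c0={g}  c1={b,i}  c2={d}
  χ = 3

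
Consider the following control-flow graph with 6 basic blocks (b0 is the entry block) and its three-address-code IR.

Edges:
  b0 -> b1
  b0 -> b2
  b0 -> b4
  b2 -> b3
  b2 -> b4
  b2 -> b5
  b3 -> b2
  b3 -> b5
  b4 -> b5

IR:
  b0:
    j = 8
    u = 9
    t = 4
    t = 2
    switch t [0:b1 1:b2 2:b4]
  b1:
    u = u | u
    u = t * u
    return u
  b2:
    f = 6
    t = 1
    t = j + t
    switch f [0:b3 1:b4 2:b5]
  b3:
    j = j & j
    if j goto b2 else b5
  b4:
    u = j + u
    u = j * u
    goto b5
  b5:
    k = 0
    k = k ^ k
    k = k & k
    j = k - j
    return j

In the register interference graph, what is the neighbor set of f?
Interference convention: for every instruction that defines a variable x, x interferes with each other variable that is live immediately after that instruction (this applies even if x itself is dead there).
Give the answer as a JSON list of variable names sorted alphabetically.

Answer: ["j", "t", "u"]

Working:
Block summaries:
  b0 def {j,t,u} use ∅
  b1 def {u} use {t,u}
  b2 def {f,t} use {j}
  b3 def {j} use {j}
  b4 def {u} use {j,u}
  b5 def {j,k} use {j}

Backward fixpoint:
  b0 li=∅ lo={j,t,u}
  b1 li={t,u} lo=∅
  b2 li={j,u} lo={j,u}
  b3 li={j,u} lo={j,u}
  b4 li={j,u} lo={j}
  b5 li={j} lo=∅

Interference:
  f — {j,t,u}
  j — {f,k,t,u}
  k — {j}
  t — {f,j,u}
  u — {f,j,t}

N(f) = ["j", "t", "u"]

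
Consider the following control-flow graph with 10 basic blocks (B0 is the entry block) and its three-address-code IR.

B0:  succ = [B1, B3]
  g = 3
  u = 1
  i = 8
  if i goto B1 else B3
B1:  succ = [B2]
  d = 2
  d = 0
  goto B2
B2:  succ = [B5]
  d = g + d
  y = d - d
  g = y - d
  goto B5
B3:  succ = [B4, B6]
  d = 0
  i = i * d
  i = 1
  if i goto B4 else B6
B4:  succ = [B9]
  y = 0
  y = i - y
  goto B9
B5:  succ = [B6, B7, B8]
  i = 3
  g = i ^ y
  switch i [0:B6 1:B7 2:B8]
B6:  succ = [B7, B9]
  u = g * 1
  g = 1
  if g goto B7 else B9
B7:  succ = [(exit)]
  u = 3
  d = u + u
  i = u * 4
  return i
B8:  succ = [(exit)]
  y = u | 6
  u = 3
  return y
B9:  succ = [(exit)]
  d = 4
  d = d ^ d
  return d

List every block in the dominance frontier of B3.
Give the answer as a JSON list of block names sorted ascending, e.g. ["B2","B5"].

idom tree: B1←B0 B2←B1 B3←B0 B4←B3 B5←B2 B6←B0 B7←B0 B8←B5 B9←B0
Dom∩ at merges:
  B6: preds {B3,B5}: {B0,B3} ∩ {B0,B1,B2,B5} = {B0}; idom=B0
  B7: preds {B5,B6}: {B0,B1,B2,B5} ∩ {B0,B6} = {B0}; idom=B0
  B9: preds {B4,B6}: {B0,B3,B4} ∩ {B0,B6} = {B0}; idom=B0

DF walk-up:
  join B6 pred B3: B3 stop@B0
  join B6 pred B5: B5→B2→B1 stop@B0
  join B7 pred B5: B5→B2→B1 stop@B0
  join B7 pred B6: B6 stop@B0
  join B9 pred B4: B4→B3 stop@B0
  join B9 pred B6: B6 stop@B0
  DF(B0)=∅
  DF(B1)={B6,B7}
  DF(B2)={B6,B7}
  DF(B3)={B6,B9}
  DF(B4)={B9}
  DF(B5)={B6,B7}
  DF(B6)={B7,B9}
  DF(B7)=∅
  DF(B8)=∅
  DF(B9)=∅

DF(B3) = ["B6", "B9"]

Answer: ["B6", "B9"]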